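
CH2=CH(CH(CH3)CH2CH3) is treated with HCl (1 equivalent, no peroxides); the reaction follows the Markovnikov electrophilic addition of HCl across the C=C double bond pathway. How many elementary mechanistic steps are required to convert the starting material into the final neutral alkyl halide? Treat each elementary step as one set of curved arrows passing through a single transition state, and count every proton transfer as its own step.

Step 1: Electrophilic addition begins with the π(C=C) electrons forming a bond to the proton of HCl. Following Markovnikov's rule, the resulting cation is secondary. The H–Cl bond breaks heterolytically, releasing Cl⁻.
Step 2: A 1,2-hydride shift from the adjacent sec-butyl carbon moves the positive charge from the secondary centre to an adjacent carbon, generating a more stable tertiary carbocation.
Step 3: Cl⁻ captures the cation: a lone pair on Cl⁻ fills the empty p orbital, producing the alkyl halide product.
Total: 3 elementary steps.

3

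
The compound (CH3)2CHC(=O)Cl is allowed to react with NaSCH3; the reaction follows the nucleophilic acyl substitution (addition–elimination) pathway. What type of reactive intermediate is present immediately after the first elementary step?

Step 1: CH3S⁻ adds to the carbonyl carbon; the C=O π electrons shift onto oxygen and a tetrahedral alkoxide intermediate forms.
After step 1 the species present is a tetrahedral intermediate.

tetrahedral intermediate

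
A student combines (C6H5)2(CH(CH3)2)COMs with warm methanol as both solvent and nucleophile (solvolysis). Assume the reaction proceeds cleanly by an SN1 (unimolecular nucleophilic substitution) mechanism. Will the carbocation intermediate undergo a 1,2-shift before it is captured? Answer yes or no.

no

The first-formed carbocation is tertiary.
No single 1,2-shift to an adjacent carbon would produce a more-substituted cation than the one already present, so no rearrangement occurs.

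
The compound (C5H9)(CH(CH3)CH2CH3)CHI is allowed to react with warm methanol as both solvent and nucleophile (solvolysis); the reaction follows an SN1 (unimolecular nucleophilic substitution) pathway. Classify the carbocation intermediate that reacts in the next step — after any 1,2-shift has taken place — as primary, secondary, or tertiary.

Step 1: The C–I bond breaks with both electrons going to the iodide; I⁻ leaves and a secondary carbocation remains.
Step 2: Carbocation rearrangement: a 1,2-hydride shift from the adjacent sec-butyl carbon converts the initially-formed secondary cation into the more stable tertiary cation.
The cation rearranges from secondary to tertiary via a 1,2-hydride shift from the adjacent sec-butyl carbon; the tertiary cation is what reacts next.

tertiary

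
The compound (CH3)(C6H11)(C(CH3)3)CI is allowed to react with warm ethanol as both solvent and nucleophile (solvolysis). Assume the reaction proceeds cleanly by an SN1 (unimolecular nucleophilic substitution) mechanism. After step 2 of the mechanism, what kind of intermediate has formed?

oxonium ion

Step 1: The C–I bond breaks with both electrons going to the iodide; I⁻ leaves and a tertiary carbocation remains.
Step 2: Nucleophilic capture: the oxygen of CH3CH2OH bonds to the cationic carbon, producing an oxonium-ion intermediate.
After step 2 the species present is an oxonium ion.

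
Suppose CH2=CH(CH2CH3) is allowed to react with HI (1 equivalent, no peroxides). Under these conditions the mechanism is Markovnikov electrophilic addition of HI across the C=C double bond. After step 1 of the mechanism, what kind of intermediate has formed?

secondary carbocation

Step 1: Protonation of the alkene by HI: the π bond acts as the nucleophile and picks up H⁺, giving the more stable (Markovnikov) secondary carbocation. The H–I bond breaks heterolytically, releasing I⁻.
After step 1 the species present is a secondary carbocation.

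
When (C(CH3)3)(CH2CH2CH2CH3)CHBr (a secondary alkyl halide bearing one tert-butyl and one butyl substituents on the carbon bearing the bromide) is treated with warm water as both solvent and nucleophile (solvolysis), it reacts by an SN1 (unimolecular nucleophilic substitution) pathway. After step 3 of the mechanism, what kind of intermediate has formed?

Step 1: Rate-determining heterolysis of the C–Br bond gives Br⁻ and a secondary carbocation.
Step 2: A 1,2-methyl shift from the adjacent tert-butyl carbon moves the positive charge from the secondary centre to an adjacent carbon, generating a more stable tertiary carbocation.
Step 3: Nucleophilic capture: the oxygen of H2O bonds to the cationic carbon, producing an oxonium-ion intermediate.
After step 3 the species present is an oxonium ion.

oxonium ion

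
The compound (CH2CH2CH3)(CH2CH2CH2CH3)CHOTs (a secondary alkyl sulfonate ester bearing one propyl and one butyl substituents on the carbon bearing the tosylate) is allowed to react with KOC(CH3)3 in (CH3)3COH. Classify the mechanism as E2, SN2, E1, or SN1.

E2

Conditions: a strong/bulky base with a secondary substrate bearing a β-hydrogen.
These conditions are the textbook signature of the E2 pathway.
A strong (often hindered) base removes a β-H in concert with loss of the leaving group — bimolecular elimination.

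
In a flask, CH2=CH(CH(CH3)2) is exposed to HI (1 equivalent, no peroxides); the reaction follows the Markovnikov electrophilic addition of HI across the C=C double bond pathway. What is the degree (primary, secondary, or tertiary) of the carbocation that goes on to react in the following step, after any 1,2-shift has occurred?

tertiary

Step 1: Protonation of the alkene by HI: the π bond acts as the nucleophile and picks up H⁺, giving the more stable (Markovnikov) secondary carbocation. The H–I bond breaks heterolytically, releasing I⁻.
Step 2: Carbocation rearrangement: a 1,2-hydride shift from the adjacent isopropyl carbon converts the initially-formed secondary cation into the more stable tertiary cation.
The cation rearranges from secondary to tertiary via a 1,2-hydride shift from the adjacent isopropyl carbon; the tertiary cation is what reacts next.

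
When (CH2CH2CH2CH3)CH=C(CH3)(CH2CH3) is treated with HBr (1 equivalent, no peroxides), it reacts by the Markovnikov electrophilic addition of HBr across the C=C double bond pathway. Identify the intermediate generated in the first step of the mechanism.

Step 1: Electrophilic addition begins with the π(C=C) electrons forming a bond to the proton of HBr. Following Markovnikov's rule, the resulting cation is tertiary. The H–Br bond breaks heterolytically, releasing Br⁻.
After step 1 the species present is a tertiary carbocation.

tertiary carbocation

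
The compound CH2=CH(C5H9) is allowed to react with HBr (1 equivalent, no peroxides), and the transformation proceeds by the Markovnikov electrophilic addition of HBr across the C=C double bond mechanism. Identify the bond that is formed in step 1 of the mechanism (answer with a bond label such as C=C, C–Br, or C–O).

C–H

Step 1: Electrophilic addition begins with the π(C=C) electrons forming a bond to the proton of HBr. Following Markovnikov's rule, the resulting cation is secondary. The H–Br bond breaks heterolytically, releasing Br⁻.
The bond formed in this step is the C–H bond.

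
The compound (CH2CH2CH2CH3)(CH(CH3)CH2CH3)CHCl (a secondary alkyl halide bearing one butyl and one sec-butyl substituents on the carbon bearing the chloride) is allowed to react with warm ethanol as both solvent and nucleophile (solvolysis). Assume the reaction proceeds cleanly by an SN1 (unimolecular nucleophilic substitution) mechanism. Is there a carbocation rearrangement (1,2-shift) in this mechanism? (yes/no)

yes

The first-formed carbocation is secondary.
The adjacent sec-butyl carbon already bears 2 other carbon substituents and has a hydrogen to migrate; after a 1,2-hydride shift from that carbon the positive charge sits on a tertiary centre.
Tertiary is more stable than secondary, so the shift occurs.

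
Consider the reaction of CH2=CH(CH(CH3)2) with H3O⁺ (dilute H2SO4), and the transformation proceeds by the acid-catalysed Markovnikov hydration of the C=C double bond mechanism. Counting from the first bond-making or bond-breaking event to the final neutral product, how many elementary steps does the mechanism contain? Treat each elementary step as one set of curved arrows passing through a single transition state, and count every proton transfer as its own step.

Step 1: The π electrons of the C=C bond attack a proton of H3O⁺; Markovnikov addition places the new C–H on the less-substituted alkene carbon, so the positive charge ends up on the more-substituted carbon — a secondary carbocation. H2O is released.
Step 2: A hydride (H with its bonding pair) migrates from the adjacent isopropyl carbon to the cationic centre — a 1,2-hydride shift — upgrading the secondary cation to a tertiary one.
Step 3: Nucleophilic capture of the cation by H2O produces the protonated alcohol (an oxonium ion).
Step 4: H2O removes a proton from the oxonium oxygen, regenerating H3O⁺ and giving the neutral alcohol.
Total: 4 elementary steps.

4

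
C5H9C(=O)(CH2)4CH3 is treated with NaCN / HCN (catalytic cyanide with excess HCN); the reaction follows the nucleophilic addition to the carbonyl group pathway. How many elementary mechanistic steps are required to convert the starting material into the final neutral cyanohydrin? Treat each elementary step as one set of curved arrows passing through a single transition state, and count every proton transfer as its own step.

Step 1: A lone pair / filled orbital on CN⁻ attacks the electrophilic carbonyl carbon; the π(C=O) electrons shift onto oxygen, producing a tetrahedral alkoxide intermediate.
Step 2: The alkoxide is protonated in situ by undissociated HCN, yielding a cyanohydrin; the CN⁻ so formed carries on the cycle.
Total: 2 elementary steps.

2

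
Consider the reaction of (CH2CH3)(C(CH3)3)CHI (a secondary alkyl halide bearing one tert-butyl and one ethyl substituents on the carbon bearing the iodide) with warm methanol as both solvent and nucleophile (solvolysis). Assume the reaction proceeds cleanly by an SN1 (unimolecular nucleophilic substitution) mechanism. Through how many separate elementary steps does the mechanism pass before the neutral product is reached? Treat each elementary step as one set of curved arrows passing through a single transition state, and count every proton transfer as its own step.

4

Step 1: Ionisation: the C–I σ-bond cleaves heterolytically; both bonding electrons depart with I⁻, leaving a secondary carbocation at the α-carbon.
Step 2: Carbocation rearrangement: a 1,2-methyl shift from the adjacent tert-butyl carbon converts the initially-formed secondary cation into the more stable tertiary cation.
Step 3: CH3OH donates an oxygen lone pair into the empty p orbital of the cation, giving a protonated ether (an oxonium ion).
Step 4: A second solvent molecule removes the proton on oxygen, giving the neutral ether product.
Total: 4 elementary steps.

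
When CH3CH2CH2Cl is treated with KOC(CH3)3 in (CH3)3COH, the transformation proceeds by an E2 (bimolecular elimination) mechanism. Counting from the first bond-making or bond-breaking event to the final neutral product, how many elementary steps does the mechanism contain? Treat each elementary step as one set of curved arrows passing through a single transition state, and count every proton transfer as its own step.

1

Step 1: The strong base (CH3)3CO⁻ removes a β-hydrogen; in the same concerted event the electrons of the breaking C–H bond form the new π(C=C) bond and the C–Cl σ-bond breaks, expelling Cl⁻. Anti-periplanar geometry; one transition state.
Total: 1 elementary step.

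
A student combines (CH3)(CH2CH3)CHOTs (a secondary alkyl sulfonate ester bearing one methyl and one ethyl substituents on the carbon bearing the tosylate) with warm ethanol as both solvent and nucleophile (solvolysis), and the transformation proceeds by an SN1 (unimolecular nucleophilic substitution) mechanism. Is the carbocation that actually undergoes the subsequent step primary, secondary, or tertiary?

secondary

Step 1: Rate-determining heterolysis of the C–O bond gives TsO⁻ and a secondary carbocation.
No single 1,2-shift to an adjacent carbon would give a more-substituted cation, so no rearrangement occurs.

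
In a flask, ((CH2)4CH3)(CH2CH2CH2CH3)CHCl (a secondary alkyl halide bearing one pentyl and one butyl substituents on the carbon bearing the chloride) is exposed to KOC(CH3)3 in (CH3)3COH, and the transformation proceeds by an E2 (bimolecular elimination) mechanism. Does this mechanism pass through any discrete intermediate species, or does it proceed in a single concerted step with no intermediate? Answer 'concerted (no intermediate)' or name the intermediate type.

The strong base (CH3)3CO⁻ removes a β-hydrogen; in the same concerted event the electrons of the breaking C–H bond form the new π(C=C) bond and the C–Cl σ-bond breaks, expelling Cl⁻. Anti-periplanar geometry; one transition state.
All bond changes occur in one transition state; no discrete intermediate is formed.

concerted (no intermediate)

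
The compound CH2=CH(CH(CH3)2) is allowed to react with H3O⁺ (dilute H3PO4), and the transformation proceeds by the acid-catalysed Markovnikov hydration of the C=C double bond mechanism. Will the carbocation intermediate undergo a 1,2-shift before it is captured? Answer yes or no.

The first-formed carbocation is secondary.
The adjacent isopropyl carbon already bears 2 other carbon substituents and has a hydrogen to migrate; after a 1,2-hydride shift from that carbon the positive charge sits on a tertiary centre.
Tertiary is more stable than secondary, so the shift occurs.

yes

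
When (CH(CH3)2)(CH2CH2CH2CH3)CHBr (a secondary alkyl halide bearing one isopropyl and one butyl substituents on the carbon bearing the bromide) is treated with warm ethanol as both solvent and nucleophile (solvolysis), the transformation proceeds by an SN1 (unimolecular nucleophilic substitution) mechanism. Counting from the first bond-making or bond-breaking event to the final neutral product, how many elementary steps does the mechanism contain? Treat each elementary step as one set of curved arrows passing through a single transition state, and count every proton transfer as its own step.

Step 1: Ionisation: the C–Br σ-bond cleaves heterolytically; both bonding electrons depart with Br⁻, leaving a secondary carbocation at the α-carbon.
Step 2: A hydride (H with its bonding pair) migrates from the adjacent isopropyl carbon to the cationic centre — a 1,2-hydride shift — upgrading the secondary cation to a tertiary one.
Step 3: A lone pair on the oxygen of CH3CH2OH attacks the carbocation, forming a new C–O σ-bond and an oxonium ion.
Step 4: A second solvent molecule removes the proton on oxygen, giving the neutral ether product.
Total: 4 elementary steps.

4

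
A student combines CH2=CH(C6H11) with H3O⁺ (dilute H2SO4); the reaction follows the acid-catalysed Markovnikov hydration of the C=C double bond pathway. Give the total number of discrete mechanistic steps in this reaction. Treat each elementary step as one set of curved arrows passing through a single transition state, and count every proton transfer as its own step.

4

Step 1: Protonation of the alkene by H3O⁺: the π bond acts as the nucleophile and picks up H⁺, giving the more stable (Markovnikov) secondary carbocation. H2O is released.
Step 2: A hydride (H with its bonding pair) migrates from the adjacent cyclohexyl carbon to the cationic centre — a 1,2-hydride shift — upgrading the secondary cation to a tertiary one.
Step 3: Nucleophilic capture of the cation by H2O produces the protonated alcohol (an oxonium ion).
Step 4: Deprotonation of the oxonium ion by a water molecule delivers the neutral alcohol and regenerates the acid catalyst.
Total: 4 elementary steps.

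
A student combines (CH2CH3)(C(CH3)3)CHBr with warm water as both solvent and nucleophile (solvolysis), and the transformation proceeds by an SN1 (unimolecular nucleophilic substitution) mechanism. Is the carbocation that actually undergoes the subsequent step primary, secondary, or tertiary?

tertiary

Step 1: Rate-determining heterolysis of the C–Br bond gives Br⁻ and a secondary carbocation.
Step 2: A 1,2-methyl shift from the adjacent tert-butyl carbon moves the positive charge from the secondary centre to an adjacent carbon, generating a more stable tertiary carbocation.
The cation rearranges from secondary to tertiary via a 1,2-methyl shift from the adjacent tert-butyl carbon; the tertiary cation is what reacts next.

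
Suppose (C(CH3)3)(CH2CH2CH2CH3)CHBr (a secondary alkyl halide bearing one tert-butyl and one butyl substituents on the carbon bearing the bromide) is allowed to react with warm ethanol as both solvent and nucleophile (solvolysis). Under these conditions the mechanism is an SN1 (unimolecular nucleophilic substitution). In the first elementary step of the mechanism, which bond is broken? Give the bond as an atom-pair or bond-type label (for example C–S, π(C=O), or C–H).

Step 1: Unassisted departure of Br⁻ (taking the C–Br bonding pair) generates a secondary carbocation.
The bond broken in this step is the C–Br bond.

C–Br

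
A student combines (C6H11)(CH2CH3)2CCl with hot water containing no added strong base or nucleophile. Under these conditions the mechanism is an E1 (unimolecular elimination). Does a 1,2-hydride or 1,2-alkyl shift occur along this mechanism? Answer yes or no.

The first-formed carbocation is tertiary.
No single 1,2-shift to an adjacent carbon would produce a more-substituted cation than the one already present, so no rearrangement occurs.

no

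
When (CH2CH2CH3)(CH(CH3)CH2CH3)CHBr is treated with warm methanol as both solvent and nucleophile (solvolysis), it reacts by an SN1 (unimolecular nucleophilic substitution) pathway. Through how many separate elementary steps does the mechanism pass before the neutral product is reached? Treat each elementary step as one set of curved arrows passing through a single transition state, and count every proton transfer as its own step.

4

Step 1: Ionisation: the C–Br σ-bond cleaves heterolytically; both bonding electrons depart with Br⁻, leaving a secondary carbocation at the α-carbon.
Step 2: A 1,2-hydride shift from the adjacent sec-butyl carbon moves the positive charge from the secondary centre to an adjacent carbon, generating a more stable tertiary carbocation.
Step 3: CH3OH donates an oxygen lone pair into the empty p orbital of the cation, giving a protonated ether (an oxonium ion).
Step 4: Deprotonation of the oxonium oxygen by solvent methanol yields the neutral ether.
Total: 4 elementary steps.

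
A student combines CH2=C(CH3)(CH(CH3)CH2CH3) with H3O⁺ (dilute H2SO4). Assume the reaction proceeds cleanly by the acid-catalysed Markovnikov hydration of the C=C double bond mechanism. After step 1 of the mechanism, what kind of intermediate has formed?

Step 1: The π electrons of the C=C bond attack a proton of H3O⁺; Markovnikov addition places the new C–H on the less-substituted alkene carbon, so the positive charge ends up on the more-substituted carbon — a tertiary carbocation. H2O is released.
After step 1 the species present is a tertiary carbocation.

tertiary carbocation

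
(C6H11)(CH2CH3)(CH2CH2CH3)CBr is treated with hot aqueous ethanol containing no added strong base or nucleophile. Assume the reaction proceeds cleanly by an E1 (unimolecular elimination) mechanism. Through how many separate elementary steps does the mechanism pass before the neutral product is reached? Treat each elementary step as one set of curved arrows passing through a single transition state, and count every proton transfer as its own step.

2

Step 1: Ionisation: the C–Br σ-bond cleaves heterolytically; both bonding electrons depart with Br⁻, leaving a tertiary carbocation at the α-carbon.
(No 1,2-shift: no single shift to an adjacent carbon would give a more stable cation.)
Step 2: A weak base (a water (or ethanol) molecule from the solvent) removes a proton from a carbon adjacent to the cationic centre; the electrons of that C–H bond become the new π(C=C) bond, giving the alkene.
Total: 2 elementary steps.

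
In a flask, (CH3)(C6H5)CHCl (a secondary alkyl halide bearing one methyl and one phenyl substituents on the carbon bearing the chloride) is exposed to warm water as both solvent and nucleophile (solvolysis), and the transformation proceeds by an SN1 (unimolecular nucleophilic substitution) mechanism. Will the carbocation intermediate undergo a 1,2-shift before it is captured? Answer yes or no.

The first-formed carbocation is secondary.
No single 1,2-shift to an adjacent carbon would produce a more-substituted cation than the one already present, so no rearrangement occurs.

no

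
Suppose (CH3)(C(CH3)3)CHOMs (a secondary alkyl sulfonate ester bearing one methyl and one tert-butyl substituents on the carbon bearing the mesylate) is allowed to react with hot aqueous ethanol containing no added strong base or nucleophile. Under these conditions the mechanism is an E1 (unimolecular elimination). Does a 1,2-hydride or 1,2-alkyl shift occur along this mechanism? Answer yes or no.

yes

The first-formed carbocation is secondary.
The adjacent tert-butyl carbon has no hydrogen but bears methyl groups; migration of one methyl with its bonding pair (a 1,2-methyl shift) places the charge on a tertiary centre.
Tertiary is more stable than secondary, so the shift occurs.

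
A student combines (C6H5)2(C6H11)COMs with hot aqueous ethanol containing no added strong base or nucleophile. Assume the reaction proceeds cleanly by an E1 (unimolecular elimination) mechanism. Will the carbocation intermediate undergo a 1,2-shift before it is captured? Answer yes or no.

no

The first-formed carbocation is tertiary.
No single 1,2-shift to an adjacent carbon would produce a more-substituted cation than the one already present, so no rearrangement occurs.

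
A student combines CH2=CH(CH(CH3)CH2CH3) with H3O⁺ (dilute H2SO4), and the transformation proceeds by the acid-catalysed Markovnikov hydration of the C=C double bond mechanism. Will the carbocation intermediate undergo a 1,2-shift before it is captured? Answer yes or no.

The first-formed carbocation is secondary.
The adjacent sec-butyl carbon already bears 2 other carbon substituents and has a hydrogen to migrate; after a 1,2-hydride shift from that carbon the positive charge sits on a tertiary centre.
Tertiary is more stable than secondary, so the shift occurs.

yes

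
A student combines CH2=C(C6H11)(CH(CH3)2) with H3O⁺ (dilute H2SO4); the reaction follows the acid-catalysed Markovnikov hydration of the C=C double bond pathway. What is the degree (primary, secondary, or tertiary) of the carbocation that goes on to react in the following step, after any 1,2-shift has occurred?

Step 1: Protonation of the alkene by H3O⁺: the π bond acts as the nucleophile and picks up H⁺, giving the more stable (Markovnikov) tertiary carbocation. H2O is released.
No single 1,2-shift to an adjacent carbon would give a more-substituted cation, so no rearrangement occurs.

tertiary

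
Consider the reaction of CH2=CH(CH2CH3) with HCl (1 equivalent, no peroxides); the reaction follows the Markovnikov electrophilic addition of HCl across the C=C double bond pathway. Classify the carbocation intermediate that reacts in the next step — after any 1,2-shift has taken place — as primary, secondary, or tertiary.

secondary

Step 1: The π electrons of the C=C bond attack a proton of HCl; Markovnikov addition places the new C–H on the less-substituted alkene carbon, so the positive charge ends up on the more-substituted carbon — a secondary carbocation. The H–Cl bond breaks heterolytically, releasing Cl⁻.
No single 1,2-shift to an adjacent carbon would give a more-substituted cation, so no rearrangement occurs.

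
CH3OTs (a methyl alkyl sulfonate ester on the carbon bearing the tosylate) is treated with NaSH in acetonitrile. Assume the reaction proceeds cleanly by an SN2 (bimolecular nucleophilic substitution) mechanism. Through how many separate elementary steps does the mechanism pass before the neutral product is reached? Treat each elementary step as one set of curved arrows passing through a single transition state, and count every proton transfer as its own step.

Step 1: Backside attack by HS⁻ on the carbon bearing the tosylate: the new C–S bond forms as the C–O bond breaks, with Walden inversion at carbon.
Total: 1 elementary step.

1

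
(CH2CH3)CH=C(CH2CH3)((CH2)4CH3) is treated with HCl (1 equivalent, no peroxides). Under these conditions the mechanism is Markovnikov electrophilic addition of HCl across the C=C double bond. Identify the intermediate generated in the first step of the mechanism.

Step 1: Electrophilic addition begins with the π(C=C) electrons forming a bond to the proton of HCl. Following Markovnikov's rule, the resulting cation is tertiary. The H–Cl bond breaks heterolytically, releasing Cl⁻.
After step 1 the species present is a tertiary carbocation.

tertiary carbocation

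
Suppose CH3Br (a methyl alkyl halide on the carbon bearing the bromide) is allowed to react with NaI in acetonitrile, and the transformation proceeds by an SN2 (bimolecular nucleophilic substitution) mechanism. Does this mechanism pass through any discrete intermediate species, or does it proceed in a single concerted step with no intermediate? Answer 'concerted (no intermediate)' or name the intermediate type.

The iodide nucleophile donates a lone pair from I to the α-carbon in a backside attack; simultaneously the C–Br σ-bond breaks and both of its electrons leave with Br⁻. One concerted step with inversion of configuration.
All bond changes occur in one transition state; no discrete intermediate is formed.

concerted (no intermediate)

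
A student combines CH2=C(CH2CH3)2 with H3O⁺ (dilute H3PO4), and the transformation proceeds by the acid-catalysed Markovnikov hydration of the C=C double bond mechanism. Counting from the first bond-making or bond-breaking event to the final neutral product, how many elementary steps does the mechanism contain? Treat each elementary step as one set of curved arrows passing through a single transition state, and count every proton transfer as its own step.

Step 1: The π electrons of the C=C bond attack a proton of H3O⁺; Markovnikov addition places the new C–H on the less-substituted alkene carbon, so the positive charge ends up on the more-substituted carbon — a tertiary carbocation. H2O is released.
(No 1,2-shift: no single shift to an adjacent carbon would give a more stable cation.)
Step 2: Nucleophilic capture of the cation by H2O produces the protonated alcohol (an oxonium ion).
Step 3: H2O removes a proton from the oxonium oxygen, regenerating H3O⁺ and giving the neutral alcohol.
Total: 3 elementary steps.

3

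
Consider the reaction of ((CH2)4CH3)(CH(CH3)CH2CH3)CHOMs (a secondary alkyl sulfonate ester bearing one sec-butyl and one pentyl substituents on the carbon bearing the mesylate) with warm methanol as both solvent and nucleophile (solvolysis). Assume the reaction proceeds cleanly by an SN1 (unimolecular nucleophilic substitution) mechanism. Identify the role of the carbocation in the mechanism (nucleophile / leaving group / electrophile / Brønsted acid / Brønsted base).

electrophile

Step 3: CH3OH donates an oxygen lone pair into the empty p orbital of the cation, giving a protonated ether (an oxonium ion).
The carbocation accepts an electron pair into an empty or π* orbital — it is the electrophile.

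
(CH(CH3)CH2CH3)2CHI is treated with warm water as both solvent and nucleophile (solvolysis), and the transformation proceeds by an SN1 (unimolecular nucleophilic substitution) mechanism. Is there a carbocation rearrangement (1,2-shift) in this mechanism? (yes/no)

The first-formed carbocation is secondary.
The adjacent sec-butyl carbon already bears 2 other carbon substituents and has a hydrogen to migrate; after a 1,2-hydride shift from that carbon the positive charge sits on a tertiary centre.
Tertiary is more stable than secondary, so the shift occurs.

yes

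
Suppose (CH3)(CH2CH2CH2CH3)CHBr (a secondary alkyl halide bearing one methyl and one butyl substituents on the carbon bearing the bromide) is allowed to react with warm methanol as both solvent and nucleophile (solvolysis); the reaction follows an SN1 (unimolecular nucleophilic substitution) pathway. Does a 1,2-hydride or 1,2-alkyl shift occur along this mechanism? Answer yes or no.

The first-formed carbocation is secondary.
No single 1,2-shift to an adjacent carbon would produce a more-substituted cation than the one already present, so no rearrangement occurs.

no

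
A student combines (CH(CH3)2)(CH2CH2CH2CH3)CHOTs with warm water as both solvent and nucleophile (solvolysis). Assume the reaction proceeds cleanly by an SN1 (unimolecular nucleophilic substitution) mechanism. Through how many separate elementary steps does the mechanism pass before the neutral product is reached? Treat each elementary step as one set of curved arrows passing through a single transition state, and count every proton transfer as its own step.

4

Step 1: Rate-determining heterolysis of the C–O bond gives TsO⁻ and a secondary carbocation.
Step 2: Carbocation rearrangement: a 1,2-hydride shift from the adjacent isopropyl carbon converts the initially-formed secondary cation into the more stable tertiary cation.
Step 3: H2O donates an oxygen lone pair into the empty p orbital of the cation, giving a protonated alcohol (an oxonium ion).
Step 4: Proton transfer from the O–H of the oxonium ion to a solvent molecule delivers the neutral alcohol.
Total: 4 elementary steps.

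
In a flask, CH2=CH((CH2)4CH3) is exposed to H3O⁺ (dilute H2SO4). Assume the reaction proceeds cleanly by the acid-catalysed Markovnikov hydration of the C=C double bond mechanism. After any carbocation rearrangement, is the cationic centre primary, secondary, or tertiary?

secondary

Step 1: Protonation of the alkene by H3O⁺: the π bond acts as the nucleophile and picks up H⁺, giving the more stable (Markovnikov) secondary carbocation. H2O is released.
No single 1,2-shift to an adjacent carbon would give a more-substituted cation, so no rearrangement occurs.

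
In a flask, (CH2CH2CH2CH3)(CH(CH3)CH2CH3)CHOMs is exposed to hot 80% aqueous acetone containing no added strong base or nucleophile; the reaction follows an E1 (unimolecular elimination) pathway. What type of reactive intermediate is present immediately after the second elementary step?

tertiary carbocation

Step 1: Rate-determining heterolysis of the C–O bond gives MsO⁻ and a secondary carbocation.
Step 2: Carbocation rearrangement: a 1,2-hydride shift from the adjacent sec-butyl carbon converts the initially-formed secondary cation into the more stable tertiary cation.
After step 2 the species present is a tertiary carbocation.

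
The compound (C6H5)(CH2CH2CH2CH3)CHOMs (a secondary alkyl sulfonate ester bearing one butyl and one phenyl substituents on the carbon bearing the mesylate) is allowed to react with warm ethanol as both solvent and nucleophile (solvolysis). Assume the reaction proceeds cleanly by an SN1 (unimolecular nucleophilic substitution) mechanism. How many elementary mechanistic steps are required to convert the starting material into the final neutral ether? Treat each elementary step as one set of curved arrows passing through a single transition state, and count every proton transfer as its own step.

Step 1: Rate-determining heterolysis of the C–O bond gives MsO⁻ and a secondary carbocation.
(No 1,2-shift: no single shift to an adjacent carbon would give a more stable cation.)
Step 2: CH3CH2OH donates an oxygen lone pair into the empty p orbital of the cation, giving a protonated ether (an oxonium ion).
Step 3: Proton transfer from the O–H of the oxonium ion to a solvent molecule delivers the neutral ether.
Total: 3 elementary steps.

3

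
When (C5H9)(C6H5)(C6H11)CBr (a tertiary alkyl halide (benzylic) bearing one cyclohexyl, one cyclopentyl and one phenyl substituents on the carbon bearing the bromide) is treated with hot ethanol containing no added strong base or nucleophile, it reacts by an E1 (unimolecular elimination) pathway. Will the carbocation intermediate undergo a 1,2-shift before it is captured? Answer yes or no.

no

The first-formed carbocation is tertiary.
No single 1,2-shift to an adjacent carbon would produce a more-substituted cation than the one already present, so no rearrangement occurs.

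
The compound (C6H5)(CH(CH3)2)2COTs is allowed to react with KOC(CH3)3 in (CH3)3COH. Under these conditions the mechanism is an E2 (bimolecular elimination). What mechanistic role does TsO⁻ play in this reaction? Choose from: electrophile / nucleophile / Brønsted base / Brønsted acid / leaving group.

Step 1: Concerted anti-periplanar elimination: (CH3)3CO⁻ abstracts a β-H while TsO⁻ leaves, and the C–H electrons become the new C=C π bond — all in a single transition state.
TsO⁻ departs with both electrons of the breaking σ-bond — that is the definition of a leaving group.

leaving group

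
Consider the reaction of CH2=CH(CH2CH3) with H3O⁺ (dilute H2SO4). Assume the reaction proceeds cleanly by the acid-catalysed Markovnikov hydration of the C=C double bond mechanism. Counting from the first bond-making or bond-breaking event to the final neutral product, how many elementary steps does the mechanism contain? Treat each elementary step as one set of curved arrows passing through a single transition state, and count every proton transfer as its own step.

3

Step 1: Electrophilic addition begins with the π(C=C) electrons forming a bond to the proton of H3O⁺. Following Markovnikov's rule, the resulting cation is secondary. H2O is released.
(No 1,2-shift: no single shift to an adjacent carbon would give a more stable cation.)
Step 2: Water acts as the nucleophile: an oxygen lone pair bonds to the cationic carbon, giving an oxonium-ion intermediate.
Step 3: H2O removes a proton from the oxonium oxygen, regenerating H3O⁺ and giving the neutral alcohol.
Total: 3 elementary steps.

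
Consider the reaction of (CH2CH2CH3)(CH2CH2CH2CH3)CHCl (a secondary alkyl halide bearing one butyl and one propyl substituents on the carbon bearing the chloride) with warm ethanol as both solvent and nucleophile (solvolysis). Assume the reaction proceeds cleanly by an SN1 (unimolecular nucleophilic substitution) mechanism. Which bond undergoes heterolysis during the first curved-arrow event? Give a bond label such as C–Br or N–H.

C–Cl

Step 1: Unassisted departure of Cl⁻ (taking the C–Cl bonding pair) generates a secondary carbocation.
The bond broken in this step is the C–Cl bond.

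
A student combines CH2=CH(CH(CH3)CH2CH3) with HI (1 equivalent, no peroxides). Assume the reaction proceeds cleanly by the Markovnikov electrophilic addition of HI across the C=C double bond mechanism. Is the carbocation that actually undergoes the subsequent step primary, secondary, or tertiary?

Step 1: Protonation of the alkene by HI: the π bond acts as the nucleophile and picks up H⁺, giving the more stable (Markovnikov) secondary carbocation. The H–I bond breaks heterolytically, releasing I⁻.
Step 2: A hydride (H with its bonding pair) migrates from the adjacent sec-butyl carbon to the cationic centre — a 1,2-hydride shift — upgrading the secondary cation to a tertiary one.
The cation rearranges from secondary to tertiary via a 1,2-hydride shift from the adjacent sec-butyl carbon; the tertiary cation is what reacts next.

tertiary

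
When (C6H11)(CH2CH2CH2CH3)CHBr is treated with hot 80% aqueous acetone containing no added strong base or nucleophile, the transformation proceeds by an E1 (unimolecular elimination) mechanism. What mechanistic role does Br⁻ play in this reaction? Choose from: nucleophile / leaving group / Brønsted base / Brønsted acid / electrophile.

Step 1: The C–Br bond breaks with both electrons going to the bromide; Br⁻ leaves and a secondary carbocation remains.
Br⁻ departs with both electrons of the breaking σ-bond — that is the definition of a leaving group.

leaving group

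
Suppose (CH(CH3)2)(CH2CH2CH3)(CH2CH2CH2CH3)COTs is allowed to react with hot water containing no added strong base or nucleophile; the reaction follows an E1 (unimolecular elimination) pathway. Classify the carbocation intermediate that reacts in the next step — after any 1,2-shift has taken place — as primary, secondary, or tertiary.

Step 1: The C–O bond breaks with both electrons going to the tosylate; TsO⁻ leaves and a tertiary carbocation remains.
No single 1,2-shift to an adjacent carbon would give a more-substituted cation, so no rearrangement occurs.

tertiary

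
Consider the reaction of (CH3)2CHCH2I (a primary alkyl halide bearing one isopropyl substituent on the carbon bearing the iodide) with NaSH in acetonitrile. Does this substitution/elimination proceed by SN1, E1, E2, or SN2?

Conditions: a primary substrate with a strong nucleophile in the polar aprotic solvent acetonitrile.
These conditions are the textbook signature of the SN2 pathway.
An unhindered substrate with a strong nucleophile in a polar aprotic solvent favours one-step backside displacement.

SN2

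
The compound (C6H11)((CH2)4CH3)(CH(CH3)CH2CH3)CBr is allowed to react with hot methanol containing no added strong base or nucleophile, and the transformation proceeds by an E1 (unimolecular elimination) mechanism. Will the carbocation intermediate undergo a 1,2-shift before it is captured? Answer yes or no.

The first-formed carbocation is tertiary.
No single 1,2-shift to an adjacent carbon would produce a more-substituted cation than the one already present, so no rearrangement occurs.

no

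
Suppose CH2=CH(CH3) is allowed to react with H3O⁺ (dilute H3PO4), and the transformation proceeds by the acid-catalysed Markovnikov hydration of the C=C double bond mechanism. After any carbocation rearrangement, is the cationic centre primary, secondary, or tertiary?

Step 1: Protonation of the alkene by H3O⁺: the π bond acts as the nucleophile and picks up H⁺, giving the more stable (Markovnikov) secondary carbocation. H2O is released.
No single 1,2-shift to an adjacent carbon would give a more-substituted cation, so no rearrangement occurs.

secondary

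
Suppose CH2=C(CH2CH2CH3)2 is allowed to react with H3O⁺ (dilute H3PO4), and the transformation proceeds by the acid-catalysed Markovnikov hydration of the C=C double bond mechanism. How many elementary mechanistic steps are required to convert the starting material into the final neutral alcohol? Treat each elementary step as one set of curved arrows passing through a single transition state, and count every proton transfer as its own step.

Step 1: The π electrons of the C=C bond attack a proton of H3O⁺; Markovnikov addition places the new C–H on the less-substituted alkene carbon, so the positive charge ends up on the more-substituted carbon — a tertiary carbocation. H2O is released.
(No 1,2-shift: no single shift to an adjacent carbon would give a more stable cation.)
Step 2: Water acts as the nucleophile: an oxygen lone pair bonds to the cationic carbon, giving an oxonium-ion intermediate.
Step 3: H2O removes a proton from the oxonium oxygen, regenerating H3O⁺ and giving the neutral alcohol.
Total: 3 elementary steps.

3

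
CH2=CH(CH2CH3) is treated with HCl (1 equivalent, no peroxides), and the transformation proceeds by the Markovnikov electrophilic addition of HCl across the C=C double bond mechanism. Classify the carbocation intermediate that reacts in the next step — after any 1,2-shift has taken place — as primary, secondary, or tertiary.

Step 1: Protonation of the alkene by HCl: the π bond acts as the nucleophile and picks up H⁺, giving the more stable (Markovnikov) secondary carbocation. The H–Cl bond breaks heterolytically, releasing Cl⁻.
No single 1,2-shift to an adjacent carbon would give a more-substituted cation, so no rearrangement occurs.

secondary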